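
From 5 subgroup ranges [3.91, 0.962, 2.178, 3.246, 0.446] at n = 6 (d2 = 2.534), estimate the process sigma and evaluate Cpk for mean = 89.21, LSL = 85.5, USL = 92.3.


R_bar = (3.91 + 0.962 + 2.178 + 3.246 + 0.446) / 5 = 2.1484
sigma = R_bar / d2 = 2.1484 / 2.534 = 0.84782952
Cp = (USL - LSL)/(6*sigma) = (92.3 - 85.5)/(6*0.84782952) = 1.3367
Cpu = (92.3 - 89.21)/(3*0.84782952) = 1.2149
Cpl = (89.21 - 85.5)/(3*0.84782952) = 1.4586
Cpk = min(Cpu, Cpl) = 1.2149

1.2149


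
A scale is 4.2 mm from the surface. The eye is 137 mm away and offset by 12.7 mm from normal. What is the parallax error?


error = h * offset / d
= 4.2 * 12.7 / 137
= 0.3893

0.3893


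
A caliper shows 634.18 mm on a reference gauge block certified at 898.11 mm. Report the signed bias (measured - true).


Systematic error = measured - true
= 634.18 - 898.11
= -263.9300

-263.9300


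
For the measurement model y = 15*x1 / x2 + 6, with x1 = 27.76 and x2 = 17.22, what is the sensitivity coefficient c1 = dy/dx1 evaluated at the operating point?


y = 15*x1 / x2 + 6
dy/dx1 = 15/x2
Evaluate at x2 = 17.22: c1 = 15 / 17.22
c1 = 0.8711

0.8711


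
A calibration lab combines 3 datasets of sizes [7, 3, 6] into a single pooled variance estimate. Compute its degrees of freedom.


nu = sum_i (n_i - 1)
nu = ((7 - 1) + (3 - 1) + (6 - 1))
nu = 6 + 2 + 5
nu = 13

13


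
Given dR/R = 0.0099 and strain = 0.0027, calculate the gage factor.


GF = (dR/R) / epsilon
= 0.0099 / 0.0027
= 3.6667

3.6667


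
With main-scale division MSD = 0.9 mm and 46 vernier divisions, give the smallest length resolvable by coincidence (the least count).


LC = MSD / n_div
= 0.9 / 46
= 0.0196

0.0196


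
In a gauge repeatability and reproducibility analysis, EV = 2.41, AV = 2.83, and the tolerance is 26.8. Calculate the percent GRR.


GRR = sqrt(EV^2 + AV^2) = sqrt(2.41^2 + 2.83^2) = 3.7171225
%GRR = GRR / tol * 100 = 3.7171225 / 26.8 * 100
%GRR = 13.8699

13.8699


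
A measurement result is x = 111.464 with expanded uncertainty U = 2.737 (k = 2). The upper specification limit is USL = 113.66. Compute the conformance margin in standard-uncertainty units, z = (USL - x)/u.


u = U / k = 2.737 / 2 = 1.3685
margin = |USL - x| = |113.66 - 111.464| = 2.196
z = margin / u = 2.196 / 1.3685
z = 1.6047

1.6047


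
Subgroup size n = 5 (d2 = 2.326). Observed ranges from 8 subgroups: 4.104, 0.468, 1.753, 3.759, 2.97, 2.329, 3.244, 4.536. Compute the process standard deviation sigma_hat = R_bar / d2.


R_bar = (4.104 + 0.468 + 1.753 + 3.759 + 2.97 + 2.329 + 3.244 + 4.536) / 8
R_bar = 23.163 / 8 = 2.895375
sigma_hat = R_bar / d2 = 2.895375 / 2.326 = 1.2448

1.2448


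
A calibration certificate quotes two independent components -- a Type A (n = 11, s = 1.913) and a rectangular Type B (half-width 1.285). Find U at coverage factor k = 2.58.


u_A = s / sqrt(n) = 1.913 / sqrt(11) = 0.5767912
u_B = half_width / sqrt(3) = 1.285 / sqrt(3) = 0.7418951
uc = sqrt(u_A^2 + u_B^2) = sqrt(0.5767912^2 + 0.7418951^2) = 0.9397321
U = k * uc = 2.58 * 0.9397321
U = 2.4245

2.4245


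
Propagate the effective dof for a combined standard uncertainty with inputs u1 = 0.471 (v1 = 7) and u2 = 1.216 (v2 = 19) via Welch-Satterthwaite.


uc = sqrt(u1^2 + u2^2) = sqrt(0.471^2 + 1.216^2) = 1.3040311
v_eff = uc^4 / (u1^4/v1 + u2^4/v2)
= 1.3040311^4 / (0.471^4/7 + 1.216^4/19)
= 2.8916904 / 0.12210541
v_eff = 23.6819

23.6819


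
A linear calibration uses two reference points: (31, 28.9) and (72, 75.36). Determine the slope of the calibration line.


slope = (y2 - y1) / (x2 - x1)
= (75.36 - 28.9) / (72 - 31)
= 46.4600 / 41
= 1.1332

1.1332


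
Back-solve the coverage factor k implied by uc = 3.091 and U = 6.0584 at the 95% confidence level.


k = U / uc
k = 6.0584 / 3.091
k = 1.96

1.96


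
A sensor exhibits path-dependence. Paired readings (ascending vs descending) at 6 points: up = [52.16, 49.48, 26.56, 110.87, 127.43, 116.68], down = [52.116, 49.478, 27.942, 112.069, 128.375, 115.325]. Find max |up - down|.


|52.16 - 52.116| = 0.0440
|49.48 - 49.478| = 0.0020
|26.56 - 27.942| = 1.3820
|110.87 - 112.069| = 1.1990
|127.43 - 128.375| = 0.9450
|116.68 - 115.325| = 1.3550
hysteresis = max(diffs) = 1.3820

1.3820


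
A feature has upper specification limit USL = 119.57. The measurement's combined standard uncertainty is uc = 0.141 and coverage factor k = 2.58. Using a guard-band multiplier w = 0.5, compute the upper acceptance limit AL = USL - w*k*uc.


U = k * uc = 2.58 * 0.141 = 0.36378
guard band g = w * U = 0.5 * 0.36378 = 0.18189
AL = USL - g = 119.57 - 0.18189
AL = 119.3881

119.3881


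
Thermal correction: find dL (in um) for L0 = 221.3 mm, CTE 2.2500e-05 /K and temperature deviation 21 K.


dL = L * alpha * dT
= 221.3 * 2.2500e-05 * 21
= 0.1045643 mm
dL_um = 0.1045643 * 1000 = 104.5643 um

104.5643


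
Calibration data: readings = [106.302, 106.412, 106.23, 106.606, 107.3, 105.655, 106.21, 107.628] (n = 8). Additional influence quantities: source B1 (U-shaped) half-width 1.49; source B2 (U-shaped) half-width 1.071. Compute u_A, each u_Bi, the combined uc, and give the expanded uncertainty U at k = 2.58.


mean = (106.302 + 106.412 + 106.23 + 106.606 + 107.3 + 105.655 + 106.21 + 107.628) / 8 = 106.542875
s = sqrt(sum((x - mean)^2)/(n-1)) = 0.63548484
u_A = s / sqrt(n) = 0.63548484 / sqrt(8) = 0.22467782
u_B1 = 1.49 / sqrt(2) = 1.0535891
u_B2 = 1.071 / sqrt(2) = 0.75731136
uc = sqrt(0.22467782^2 + 1.0535891^2 + 0.75731136^2) = 1.3168336
U = k * uc = 2.58 * 1.3168336
U = 3.3974

3.3974


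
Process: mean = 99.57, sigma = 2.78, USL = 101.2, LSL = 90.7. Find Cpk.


Cpu = (USL - mean) / (3*sigma) = (101.2 - 99.57) / (3*2.78) = 0.1954
Cpl = (mean - LSL) / (3*sigma) = (99.57 - 90.7) / (3*2.78) = 1.0635
Cpk = min(Cpu, Cpl) = 0.1954

0.1954


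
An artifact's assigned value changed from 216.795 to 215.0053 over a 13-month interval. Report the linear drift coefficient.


rate = (v2 - v1) / months
= (215.0053 - 216.795) / 13
= -1.7897 / 13
= -0.1377

-0.1377


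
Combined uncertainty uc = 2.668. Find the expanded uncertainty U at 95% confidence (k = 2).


U = k * uc
U = 2 * 2.668
U = 5.3360

5.3360


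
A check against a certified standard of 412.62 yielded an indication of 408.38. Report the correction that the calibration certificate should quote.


Correction = standard - reading
= 412.62 - 408.38
= 4.2400

4.2400


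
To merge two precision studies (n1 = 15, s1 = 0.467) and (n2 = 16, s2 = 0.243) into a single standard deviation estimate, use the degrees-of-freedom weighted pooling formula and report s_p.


s_p = sqrt(((n1-1)*s1^2 + (n2-1)*s2^2) / (n1+n2-2))
numerator = (15-1)*0.467^2 + (16-1)*0.243^2 = 3.053246 + 0.885735 = 3.938981
denominator = 15 + 16 - 2 = 29
s_p^2 = 3.938981 / 29 = 0.13582693
s_p = sqrt(0.13582693) = 0.3685

0.3685


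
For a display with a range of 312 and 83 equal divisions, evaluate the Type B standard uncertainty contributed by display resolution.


resolution = range / divisions
resolution = 312 / 83 = 3.7590361
u_res = resolution / (2*sqrt(3))
u_res = 3.7590361 / 3.4641016
u_res = 1.0851

1.0851


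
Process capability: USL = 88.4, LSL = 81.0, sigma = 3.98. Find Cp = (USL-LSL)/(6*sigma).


Cp = (USL - LSL) / (6 * sigma)
= (88.4 - 81.0) / (6 * 3.98)
= 7.4000 / 23.8800
= 0.3099

0.3099


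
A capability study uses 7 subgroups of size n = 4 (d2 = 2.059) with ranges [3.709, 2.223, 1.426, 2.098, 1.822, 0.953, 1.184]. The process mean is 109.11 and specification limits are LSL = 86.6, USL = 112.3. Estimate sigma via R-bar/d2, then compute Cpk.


R_bar = (3.709 + 2.223 + 1.426 + 2.098 + 1.822 + 0.953 + 1.184) / 7 = 1.9164286
sigma = R_bar / d2 = 1.9164286 / 2.059 = 0.93075697
Cp = (USL - LSL)/(6*sigma) = (112.3 - 86.6)/(6*0.93075697) = 4.6020
Cpu = (112.3 - 109.11)/(3*0.93075697) = 1.1424
Cpl = (109.11 - 86.6)/(3*0.93075697) = 8.0615
Cpk = min(Cpu, Cpl) = 1.1424

1.1424


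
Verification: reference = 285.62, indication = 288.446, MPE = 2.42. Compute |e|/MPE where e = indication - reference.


e = indication - reference = 288.446 - 285.62 = 2.8260
|e| = 2.8260
ratio = |e| / MPE = 2.8260 / 2.42
ratio = 1.1678

1.1678


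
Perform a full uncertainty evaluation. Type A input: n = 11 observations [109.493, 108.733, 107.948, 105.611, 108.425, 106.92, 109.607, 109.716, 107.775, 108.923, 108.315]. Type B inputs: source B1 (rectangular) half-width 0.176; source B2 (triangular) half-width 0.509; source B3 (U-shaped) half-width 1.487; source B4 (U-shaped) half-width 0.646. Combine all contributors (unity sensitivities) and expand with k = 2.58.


mean = (109.493 + 108.733 + 107.948 + 105.611 + 108.425 + 106.92 + 109.607 + 109.716 + 107.775 + 108.923 + 108.315) / 11 = 108.3150909
s = sqrt(sum((x - mean)^2)/(n-1)) = 1.2353205
u_A = s / sqrt(n) = 1.2353205 / sqrt(11) = 0.37246314
u_B1 = 0.176 / sqrt(3) = 0.10161365
u_B2 = 0.509 / sqrt(6) = 0.20779838
u_B3 = 1.487 / sqrt(2) = 1.0514678
u_B4 = 0.646 / sqrt(2) = 0.45679098
uc = sqrt(0.37246314^2 + 0.10161365^2 + 0.20779838^2 + 1.0514678^2 + 0.45679098^2) = 1.2273862
U = k * uc = 2.58 * 1.2273862
U = 3.1667

3.1667


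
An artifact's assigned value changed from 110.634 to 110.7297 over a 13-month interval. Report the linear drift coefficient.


rate = (v2 - v1) / months
= (110.7297 - 110.634) / 13
= 0.0957 / 13
= 0.0074

0.0074


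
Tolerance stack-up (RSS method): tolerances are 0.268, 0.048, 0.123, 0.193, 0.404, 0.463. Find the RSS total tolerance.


RSS = sqrt(0.268^2 + 0.048^2 + 0.123^2 + 0.193^2 + 0.404^2 + 0.463^2)
= sqrt(0.504091)
= 0.7100

0.7100


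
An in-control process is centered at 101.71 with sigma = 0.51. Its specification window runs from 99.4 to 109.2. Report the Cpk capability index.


Cpu = (USL - mean) / (3*sigma) = (109.2 - 101.71) / (3*0.51) = 4.8954
Cpl = (mean - LSL) / (3*sigma) = (101.71 - 99.4) / (3*0.51) = 1.5098
Cpk = min(Cpu, Cpl) = 1.5098

1.5098


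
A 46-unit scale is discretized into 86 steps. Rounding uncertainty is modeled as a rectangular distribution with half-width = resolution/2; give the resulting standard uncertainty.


resolution = range / divisions
resolution = 46 / 86 = 0.53488372
u_res = resolution / (2*sqrt(3))
u_res = 0.53488372 / 3.4641016
u_res = 0.1544

0.1544


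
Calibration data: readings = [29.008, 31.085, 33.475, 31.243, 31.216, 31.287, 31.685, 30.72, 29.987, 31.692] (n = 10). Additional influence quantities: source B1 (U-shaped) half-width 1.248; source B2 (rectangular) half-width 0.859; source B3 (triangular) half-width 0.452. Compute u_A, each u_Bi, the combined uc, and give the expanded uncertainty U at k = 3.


mean = (29.008 + 31.085 + 33.475 + 31.243 + 31.216 + 31.287 + 31.685 + 30.72 + 29.987 + 31.692) / 10 = 31.1398
s = sqrt(sum((x - mean)^2)/(n-1)) = 1.1617136
u_A = s / sqrt(n) = 1.1617136 / sqrt(10) = 0.3673661
u_B1 = 1.248 / sqrt(2) = 0.88246926
u_B2 = 0.859 / sqrt(3) = 0.49594388
u_B3 = 0.452 / sqrt(6) = 0.18452823
uc = sqrt(0.3673661^2 + 0.88246926^2 + 0.49594388^2 + 0.18452823^2) = 1.0925753
U = k * uc = 3 * 1.0925753
U = 3.2777

3.2777


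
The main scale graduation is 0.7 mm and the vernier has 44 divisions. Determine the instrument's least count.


LC = MSD / n_div
= 0.7 / 44
= 0.0159

0.0159


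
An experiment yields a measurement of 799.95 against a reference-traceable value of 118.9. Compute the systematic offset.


Systematic error = measured - true
= 799.95 - 118.9
= 681.0500

681.0500


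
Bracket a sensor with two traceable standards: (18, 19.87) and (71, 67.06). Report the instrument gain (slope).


slope = (y2 - y1) / (x2 - x1)
= (67.06 - 19.87) / (71 - 18)
= 47.1900 / 53
= 0.8904

0.8904


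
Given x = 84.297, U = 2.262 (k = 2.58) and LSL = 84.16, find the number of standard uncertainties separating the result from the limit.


u = U / k = 2.262 / 2.58 = 0.87674419
margin = |LSL - x| = |84.16 - 84.297| = 0.137
z = margin / u = 0.137 / 0.87674419
z = 0.1563

0.1563


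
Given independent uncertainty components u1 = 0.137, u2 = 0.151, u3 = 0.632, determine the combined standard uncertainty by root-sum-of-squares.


uc = sqrt(0.137^2 + 0.151^2 + 0.632^2)
uc = sqrt(0.440994)
uc = 0.6641

0.6641


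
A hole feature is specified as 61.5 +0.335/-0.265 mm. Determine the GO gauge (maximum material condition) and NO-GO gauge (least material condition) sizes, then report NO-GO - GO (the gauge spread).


GO = nominal - lower_tol (smallest hole = maximum material condition)
GO = 61.5 - 0.265 = 61.235
NO-GO = nominal + upper_tol (largest hole = least material condition)
NO-GO = 61.5 + 0.335 = 61.835
spread = NO-GO - GO = 61.835 - 61.235 = 0.6000

0.6000


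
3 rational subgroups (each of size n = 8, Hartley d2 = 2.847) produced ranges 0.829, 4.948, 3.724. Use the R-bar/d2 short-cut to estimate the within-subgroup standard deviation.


R_bar = (0.829 + 4.948 + 3.724) / 3
R_bar = 9.501 / 3 = 3.167
sigma_hat = R_bar / d2 = 3.167 / 2.847 = 1.1124

1.1124


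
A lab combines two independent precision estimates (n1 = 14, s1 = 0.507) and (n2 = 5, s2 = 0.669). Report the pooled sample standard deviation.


s_p = sqrt(((n1-1)*s1^2 + (n2-1)*s2^2) / (n1+n2-2))
numerator = (14-1)*0.507^2 + (5-1)*0.669^2 = 3.341637 + 1.790244 = 5.131881
denominator = 14 + 5 - 2 = 17
s_p^2 = 5.131881 / 17 = 0.30187535
s_p = sqrt(0.30187535) = 0.5494

0.5494


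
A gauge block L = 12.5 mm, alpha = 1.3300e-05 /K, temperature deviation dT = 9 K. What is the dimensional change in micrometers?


dL = L * alpha * dT
= 12.5 * 1.3300e-05 * 9
= 0.0014962 mm
dL_um = 0.0014962 * 1000 = 1.4962 um

1.4962


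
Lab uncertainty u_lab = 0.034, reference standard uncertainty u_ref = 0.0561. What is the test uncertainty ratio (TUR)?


TUR = u_lab / u_ref
= 0.034 / 0.0561
= 0.6061

0.6061


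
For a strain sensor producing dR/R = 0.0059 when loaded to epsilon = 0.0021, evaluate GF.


GF = (dR/R) / epsilon
= 0.0059 / 0.0021
= 2.8095

2.8095


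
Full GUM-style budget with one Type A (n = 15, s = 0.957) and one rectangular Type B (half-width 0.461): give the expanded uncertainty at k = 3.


u_A = s / sqrt(n) = 0.957 / sqrt(15) = 0.24709634
u_B = half_width / sqrt(3) = 0.461 / sqrt(3) = 0.26615847
uc = sqrt(u_A^2 + u_B^2) = sqrt(0.24709634^2 + 0.26615847^2) = 0.36317617
U = k * uc = 3 * 0.36317617
U = 1.0895

1.0895


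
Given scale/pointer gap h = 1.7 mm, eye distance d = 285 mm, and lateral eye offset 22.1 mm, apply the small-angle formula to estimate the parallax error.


error = h * offset / d
= 1.7 * 22.1 / 285
= 0.1318

0.1318


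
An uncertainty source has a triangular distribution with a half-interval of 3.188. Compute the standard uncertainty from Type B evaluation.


u_B = half_width / sqrt(6)
u_B = 3.188 / 2.4494897
u_B = 1.3015

1.3015


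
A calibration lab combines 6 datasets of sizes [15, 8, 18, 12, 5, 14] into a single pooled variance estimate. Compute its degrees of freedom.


nu = sum_i (n_i - 1)
nu = ((15 - 1) + (8 - 1) + (18 - 1) + (12 - 1) + (5 - 1) + (14 - 1))
nu = 14 + 7 + 17 + 11 + 4 + 13
nu = 66

66


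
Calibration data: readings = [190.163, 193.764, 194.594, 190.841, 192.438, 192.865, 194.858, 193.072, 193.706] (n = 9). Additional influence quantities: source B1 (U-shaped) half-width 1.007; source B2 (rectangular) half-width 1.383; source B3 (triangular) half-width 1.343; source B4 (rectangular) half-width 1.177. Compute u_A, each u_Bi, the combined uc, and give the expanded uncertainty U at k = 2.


mean = (190.163 + 193.764 + 194.594 + 190.841 + 192.438 + 192.865 + 194.858 + 193.072 + 193.706) / 9 = 192.9223333
s = sqrt(sum((x - mean)^2)/(n-1)) = 1.5839013
u_A = s / sqrt(n) = 1.5839013 / sqrt(9) = 0.5279671
u_B1 = 1.007 / sqrt(2) = 0.71205653
u_B2 = 1.383 / sqrt(3) = 0.79847542
u_B3 = 1.343 / sqrt(6) = 0.54827745
u_B4 = 1.177 / sqrt(3) = 0.67954127
uc = sqrt(0.5279671^2 + 0.71205653^2 + 0.79847542^2 + 0.54827745^2 + 0.67954127^2) = 1.4784185
U = k * uc = 2 * 1.4784185
U = 2.9568

2.9568


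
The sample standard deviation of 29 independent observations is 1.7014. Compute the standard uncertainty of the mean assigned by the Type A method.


u_A = s / sqrt(n)
u_A = 1.7014 / sqrt(29)
u_A = 1.7014 / 5.3851648
u_A = 0.3159

0.3159


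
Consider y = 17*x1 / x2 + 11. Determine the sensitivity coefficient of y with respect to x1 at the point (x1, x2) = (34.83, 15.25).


y = 17*x1 / x2 + 11
dy/dx1 = 17/x2
Evaluate at x2 = 15.25: c1 = 17 / 15.25
c1 = 1.1148

1.1148


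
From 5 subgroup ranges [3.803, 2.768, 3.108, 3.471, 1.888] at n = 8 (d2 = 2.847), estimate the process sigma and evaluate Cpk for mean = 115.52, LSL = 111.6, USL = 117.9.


R_bar = (3.803 + 2.768 + 3.108 + 3.471 + 1.888) / 5 = 3.0076
sigma = R_bar / d2 = 3.0076 / 2.847 = 1.0564103
Cp = (USL - LSL)/(6*sigma) = (117.9 - 111.6)/(6*1.0564103) = 0.9939
Cpu = (117.9 - 115.52)/(3*1.0564103) = 0.7510
Cpl = (115.52 - 111.6)/(3*1.0564103) = 1.2369
Cpk = min(Cpu, Cpl) = 0.7510

0.7510


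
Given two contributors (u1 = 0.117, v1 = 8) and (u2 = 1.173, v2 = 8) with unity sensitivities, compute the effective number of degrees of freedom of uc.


uc = sqrt(u1^2 + u2^2) = sqrt(0.117^2 + 1.173^2) = 1.1788206
v_eff = uc^4 / (u1^4/v1 + u2^4/v2)
= 1.1788206^4 / (0.117^4/8 + 1.173^4/8)
= 1.9310382 / 0.236671
v_eff = 8.1592

8.1592


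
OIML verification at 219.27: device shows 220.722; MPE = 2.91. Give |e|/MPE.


e = indication - reference = 220.722 - 219.27 = 1.4520
|e| = 1.4520
ratio = |e| / MPE = 1.4520 / 2.91
ratio = 0.4990

0.4990


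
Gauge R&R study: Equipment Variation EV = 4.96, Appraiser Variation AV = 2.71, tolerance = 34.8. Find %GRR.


GRR = sqrt(EV^2 + AV^2) = sqrt(4.96^2 + 2.71^2) = 5.6520527
%GRR = GRR / tol * 100 = 5.6520527 / 34.8 * 100
%GRR = 16.2415

16.2415


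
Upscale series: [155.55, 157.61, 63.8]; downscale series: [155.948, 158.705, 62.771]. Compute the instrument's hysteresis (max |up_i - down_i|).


|155.55 - 155.948| = 0.3980
|157.61 - 158.705| = 1.0950
|63.8 - 62.771| = 1.0290
hysteresis = max(diffs) = 1.0950

1.0950


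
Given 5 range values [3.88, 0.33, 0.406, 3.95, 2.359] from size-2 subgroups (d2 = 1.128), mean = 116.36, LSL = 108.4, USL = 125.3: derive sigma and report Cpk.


R_bar = (3.88 + 0.33 + 0.406 + 3.95 + 2.359) / 5 = 2.185
sigma = R_bar / d2 = 2.185 / 1.128 = 1.9370567
Cp = (USL - LSL)/(6*sigma) = (125.3 - 108.4)/(6*1.9370567) = 1.4541
Cpu = (125.3 - 116.36)/(3*1.9370567) = 1.5384
Cpl = (116.36 - 108.4)/(3*1.9370567) = 1.3698
Cpk = min(Cpu, Cpl) = 1.3698

1.3698


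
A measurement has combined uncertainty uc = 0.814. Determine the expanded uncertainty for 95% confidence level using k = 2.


U = k * uc
U = 2 * 0.814
U = 1.6280

1.6280


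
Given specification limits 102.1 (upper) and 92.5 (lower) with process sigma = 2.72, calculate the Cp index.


Cp = (USL - LSL) / (6 * sigma)
= (102.1 - 92.5) / (6 * 2.72)
= 9.6000 / 16.3200
= 0.5882

0.5882


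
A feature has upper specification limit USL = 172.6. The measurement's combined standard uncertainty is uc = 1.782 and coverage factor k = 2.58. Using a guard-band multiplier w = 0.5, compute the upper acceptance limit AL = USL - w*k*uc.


U = k * uc = 2.58 * 1.782 = 4.59756
guard band g = w * U = 0.5 * 4.59756 = 2.29878
AL = USL - g = 172.6 - 2.29878
AL = 170.3012

170.3012


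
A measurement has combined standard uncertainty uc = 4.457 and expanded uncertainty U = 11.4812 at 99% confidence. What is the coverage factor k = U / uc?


k = U / uc
k = 11.4812 / 4.457
k = 2.576

2.576


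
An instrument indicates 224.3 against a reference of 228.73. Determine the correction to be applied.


Correction = standard - reading
= 228.73 - 224.3
= 4.4300

4.4300


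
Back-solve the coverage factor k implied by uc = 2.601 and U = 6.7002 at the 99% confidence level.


k = U / uc
k = 6.7002 / 2.601
k = 2.576

2.576


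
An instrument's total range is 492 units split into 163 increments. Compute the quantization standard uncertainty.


resolution = range / divisions
resolution = 492 / 163 = 3.0184049
u_res = resolution / (2*sqrt(3))
u_res = 3.0184049 / 3.4641016
u_res = 0.8713

0.8713


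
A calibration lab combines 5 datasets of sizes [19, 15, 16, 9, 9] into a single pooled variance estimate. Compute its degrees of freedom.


nu = sum_i (n_i - 1)
nu = ((19 - 1) + (15 - 1) + (16 - 1) + (9 - 1) + (9 - 1))
nu = 18 + 14 + 15 + 8 + 8
nu = 63

63


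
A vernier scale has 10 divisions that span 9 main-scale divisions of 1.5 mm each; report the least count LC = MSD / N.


LC = MSD / n_div
= 1.5 / 10
= 0.1500

0.1500


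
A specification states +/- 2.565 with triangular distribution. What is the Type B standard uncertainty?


u_B = half_width / sqrt(6)
u_B = 2.565 / 2.4494897
u_B = 1.0472

1.0472


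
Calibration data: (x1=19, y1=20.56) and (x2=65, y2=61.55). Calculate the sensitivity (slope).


slope = (y2 - y1) / (x2 - x1)
= (61.55 - 20.56) / (65 - 19)
= 40.9900 / 46
= 0.8911

0.8911


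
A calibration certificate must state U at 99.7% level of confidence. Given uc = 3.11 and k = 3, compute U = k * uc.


U = k * uc
U = 3 * 3.11
U = 9.3300

9.3300


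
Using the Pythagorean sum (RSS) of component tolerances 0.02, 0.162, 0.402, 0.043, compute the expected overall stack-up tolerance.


RSS = sqrt(0.02^2 + 0.162^2 + 0.402^2 + 0.043^2)
= sqrt(0.190097)
= 0.4360

0.4360


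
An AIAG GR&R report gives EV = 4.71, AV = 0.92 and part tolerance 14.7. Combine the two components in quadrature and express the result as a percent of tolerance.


GRR = sqrt(EV^2 + AV^2) = sqrt(4.71^2 + 0.92^2) = 4.7990103
%GRR = GRR / tol * 100 = 4.7990103 / 14.7 * 100
%GRR = 32.6463

32.6463


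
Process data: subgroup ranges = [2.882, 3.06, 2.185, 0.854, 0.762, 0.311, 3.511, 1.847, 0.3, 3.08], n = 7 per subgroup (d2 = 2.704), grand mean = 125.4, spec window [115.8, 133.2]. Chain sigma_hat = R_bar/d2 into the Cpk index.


R_bar = (2.882 + 3.06 + 2.185 + 0.854 + 0.762 + 0.311 + 3.511 + 1.847 + 0.3 + 3.08) / 10 = 1.8792
sigma = R_bar / d2 = 1.8792 / 2.704 = 0.69497041
Cp = (USL - LSL)/(6*sigma) = (133.2 - 115.8)/(6*0.69497041) = 4.1728
Cpu = (133.2 - 125.4)/(3*0.69497041) = 3.7412
Cpl = (125.4 - 115.8)/(3*0.69497041) = 4.6045
Cpk = min(Cpu, Cpl) = 3.7412

3.7412


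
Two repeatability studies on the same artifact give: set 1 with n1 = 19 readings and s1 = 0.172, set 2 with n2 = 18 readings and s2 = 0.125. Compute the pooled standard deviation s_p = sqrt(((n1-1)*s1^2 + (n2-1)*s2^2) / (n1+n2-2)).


s_p = sqrt(((n1-1)*s1^2 + (n2-1)*s2^2) / (n1+n2-2))
numerator = (19-1)*0.172^2 + (18-1)*0.125^2 = 0.532512 + 0.265625 = 0.798137
denominator = 19 + 18 - 2 = 35
s_p^2 = 0.798137 / 35 = 0.022803914
s_p = sqrt(0.022803914) = 0.1510

0.1510


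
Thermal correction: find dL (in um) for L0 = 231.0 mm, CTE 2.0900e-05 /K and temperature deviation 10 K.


dL = L * alpha * dT
= 231.0 * 2.0900e-05 * 10
= 0.0482790 mm
dL_um = 0.0482790 * 1000 = 48.2790 um

48.2790


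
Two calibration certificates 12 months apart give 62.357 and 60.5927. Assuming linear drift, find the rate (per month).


rate = (v2 - v1) / months
= (60.5927 - 62.357) / 12
= -1.7643 / 12
= -0.1470

-0.1470


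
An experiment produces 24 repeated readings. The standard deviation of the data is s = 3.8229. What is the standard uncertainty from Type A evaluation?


u_A = s / sqrt(n)
u_A = 3.8229 / sqrt(24)
u_A = 3.8229 / 4.8989795
u_A = 0.7803

0.7803


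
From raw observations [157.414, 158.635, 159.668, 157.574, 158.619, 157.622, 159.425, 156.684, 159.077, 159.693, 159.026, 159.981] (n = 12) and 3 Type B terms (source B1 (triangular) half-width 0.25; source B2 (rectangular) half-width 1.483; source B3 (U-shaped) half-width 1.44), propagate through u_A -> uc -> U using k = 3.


mean = (157.414 + 158.635 + 159.668 + 157.574 + 158.619 + 157.622 + 159.425 + 156.684 + 159.077 + 159.693 + 159.026 + 159.981) / 12 = 158.6181667
s = sqrt(sum((x - mean)^2)/(n-1)) = 1.0624372
u_A = s / sqrt(n) = 1.0624372 / sqrt(12) = 0.3066992
u_B1 = 0.25 / sqrt(6) = 0.10206207
u_B2 = 1.483 / sqrt(3) = 0.85621045
u_B3 = 1.44 / sqrt(2) = 1.0182338
uc = sqrt(0.3066992^2 + 0.10206207^2 + 0.85621045^2 + 1.0182338^2) = 1.3690791
U = k * uc = 3 * 1.3690791
U = 4.1072

4.1072


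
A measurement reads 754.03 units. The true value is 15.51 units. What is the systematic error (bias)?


Systematic error = measured - true
= 754.03 - 15.51
= 738.5200

738.5200


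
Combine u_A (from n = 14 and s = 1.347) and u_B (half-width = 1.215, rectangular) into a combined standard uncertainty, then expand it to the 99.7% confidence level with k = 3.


u_A = s / sqrt(n) = 1.347 / sqrt(14) = 0.36000089
u_B = half_width / sqrt(3) = 1.215 / sqrt(3) = 0.70148058
uc = sqrt(u_A^2 + u_B^2) = sqrt(0.36000089^2 + 0.70148058^2) = 0.78846411
U = k * uc = 3 * 0.78846411
U = 2.3654

2.3654


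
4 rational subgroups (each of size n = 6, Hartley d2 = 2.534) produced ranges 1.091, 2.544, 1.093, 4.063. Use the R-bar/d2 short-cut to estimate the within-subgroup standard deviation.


R_bar = (1.091 + 2.544 + 1.093 + 4.063) / 4
R_bar = 8.791 / 4 = 2.19775
sigma_hat = R_bar / d2 = 2.19775 / 2.534 = 0.8673

0.8673


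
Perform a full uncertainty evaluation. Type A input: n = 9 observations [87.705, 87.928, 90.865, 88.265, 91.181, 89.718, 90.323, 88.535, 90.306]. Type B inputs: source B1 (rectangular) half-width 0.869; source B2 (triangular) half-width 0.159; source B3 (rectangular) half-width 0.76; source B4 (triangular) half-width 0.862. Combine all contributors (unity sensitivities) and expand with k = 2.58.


mean = (87.705 + 87.928 + 90.865 + 88.265 + 91.181 + 89.718 + 90.323 + 88.535 + 90.306) / 9 = 89.42511111
s = sqrt(sum((x - mean)^2)/(n-1)) = 1.3305384
u_A = s / sqrt(n) = 1.3305384 / sqrt(9) = 0.4435128
u_B1 = 0.869 / sqrt(3) = 0.50171738
u_B2 = 0.159 / sqrt(6) = 0.064911478
u_B3 = 0.76 / sqrt(3) = 0.4387862
u_B4 = 0.862 / sqrt(6) = 0.35191003
uc = sqrt(0.4435128^2 + 0.50171738^2 + 0.064911478^2 + 0.4387862^2 + 0.35191003^2) = 0.87693297
U = k * uc = 2.58 * 0.87693297
U = 2.2625

2.2625


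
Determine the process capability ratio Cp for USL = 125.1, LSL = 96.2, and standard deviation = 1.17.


Cp = (USL - LSL) / (6 * sigma)
= (125.1 - 96.2) / (6 * 1.17)
= 28.9000 / 7.0200
= 4.1168

4.1168


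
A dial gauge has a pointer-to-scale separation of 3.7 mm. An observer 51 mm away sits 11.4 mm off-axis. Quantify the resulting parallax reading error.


error = h * offset / d
= 3.7 * 11.4 / 51
= 0.8271

0.8271


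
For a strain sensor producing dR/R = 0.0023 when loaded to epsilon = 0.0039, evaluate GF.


GF = (dR/R) / epsilon
= 0.0023 / 0.0039
= 0.5897

0.5897


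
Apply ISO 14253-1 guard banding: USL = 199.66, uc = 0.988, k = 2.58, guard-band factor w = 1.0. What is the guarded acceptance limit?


U = k * uc = 2.58 * 0.988 = 2.54904
guard band g = w * U = 1.0 * 2.54904 = 2.54904
AL = USL - g = 199.66 - 2.54904
AL = 197.1110

197.1110


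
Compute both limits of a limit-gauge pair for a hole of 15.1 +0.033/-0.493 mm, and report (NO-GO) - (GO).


GO = nominal - lower_tol (smallest hole = maximum material condition)
GO = 15.1 - 0.493 = 14.607
NO-GO = nominal + upper_tol (largest hole = least material condition)
NO-GO = 15.1 + 0.033 = 15.133
spread = NO-GO - GO = 15.133 - 14.607 = 0.5260

0.5260


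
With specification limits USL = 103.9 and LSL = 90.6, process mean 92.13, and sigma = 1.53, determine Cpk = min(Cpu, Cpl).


Cpu = (USL - mean) / (3*sigma) = (103.9 - 92.13) / (3*1.53) = 2.5643
Cpl = (mean - LSL) / (3*sigma) = (92.13 - 90.6) / (3*1.53) = 0.3333
Cpk = min(Cpu, Cpl) = 0.3333

0.3333


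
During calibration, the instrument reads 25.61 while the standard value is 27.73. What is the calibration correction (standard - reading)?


Correction = standard - reading
= 27.73 - 25.61
= 2.1200

2.1200


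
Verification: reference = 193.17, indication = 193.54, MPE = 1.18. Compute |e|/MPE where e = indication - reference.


e = indication - reference = 193.54 - 193.17 = 0.3700
|e| = 0.3700
ratio = |e| / MPE = 0.3700 / 1.18
ratio = 0.3136

0.3136


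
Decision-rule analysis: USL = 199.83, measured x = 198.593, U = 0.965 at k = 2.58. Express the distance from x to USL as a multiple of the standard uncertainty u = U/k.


u = U / k = 0.965 / 2.58 = 0.37403101
margin = |USL - x| = |199.83 - 198.593| = 1.237
z = margin / u = 1.237 / 0.37403101
z = 3.3072

3.3072


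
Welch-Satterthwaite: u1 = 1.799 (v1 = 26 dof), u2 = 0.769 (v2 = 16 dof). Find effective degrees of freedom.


uc = sqrt(u1^2 + u2^2) = sqrt(1.799^2 + 0.769^2) = 1.9564667
v_eff = uc^4 / (u1^4/v1 + u2^4/v2)
= 1.9564667^4 / (1.799^4/26 + 0.769^4/16)
= 14.651762 / 0.4247141
v_eff = 34.4979

34.4979


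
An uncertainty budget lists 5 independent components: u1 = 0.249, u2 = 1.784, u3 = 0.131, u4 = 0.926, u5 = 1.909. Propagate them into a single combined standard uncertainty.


uc = sqrt(0.249^2 + 1.784^2 + 0.131^2 + 0.926^2 + 1.909^2)
uc = sqrt(7.763575)
uc = 2.7863

2.7863


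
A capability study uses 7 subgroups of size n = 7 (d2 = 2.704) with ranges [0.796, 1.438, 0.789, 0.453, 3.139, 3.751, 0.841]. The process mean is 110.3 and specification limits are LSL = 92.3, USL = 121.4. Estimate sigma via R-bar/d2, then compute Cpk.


R_bar = (0.796 + 1.438 + 0.789 + 0.453 + 3.139 + 3.751 + 0.841) / 7 = 1.601
sigma = R_bar / d2 = 1.601 / 2.704 = 0.5920858
Cp = (USL - LSL)/(6*sigma) = (121.4 - 92.3)/(6*0.5920858) = 8.1914
Cpu = (121.4 - 110.3)/(3*0.5920858) = 6.2491
Cpl = (110.3 - 92.3)/(3*0.5920858) = 10.1337
Cpk = min(Cpu, Cpl) = 6.2491

6.2491


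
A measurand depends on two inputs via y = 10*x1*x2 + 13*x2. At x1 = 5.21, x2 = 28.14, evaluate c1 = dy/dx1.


y = 10*x1*x2 + 13*x2
dy/dx1 = 10*x2
Evaluate at x2 = 28.14: c1 = 10 * 28.14
c1 = 281.4000

281.4000


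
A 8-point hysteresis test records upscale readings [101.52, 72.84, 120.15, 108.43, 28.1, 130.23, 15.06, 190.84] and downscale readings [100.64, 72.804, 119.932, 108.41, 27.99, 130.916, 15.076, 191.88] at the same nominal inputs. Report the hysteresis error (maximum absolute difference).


|101.52 - 100.64| = 0.8800
|72.84 - 72.804| = 0.0360
|120.15 - 119.932| = 0.2180
|108.43 - 108.41| = 0.0200
|28.1 - 27.99| = 0.1100
|130.23 - 130.916| = 0.6860
|15.06 - 15.076| = 0.0160
|190.84 - 191.88| = 1.0400
hysteresis = max(diffs) = 1.0400

1.0400


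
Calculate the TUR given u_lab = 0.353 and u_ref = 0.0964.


TUR = u_lab / u_ref
= 0.353 / 0.0964
= 3.6618

3.6618


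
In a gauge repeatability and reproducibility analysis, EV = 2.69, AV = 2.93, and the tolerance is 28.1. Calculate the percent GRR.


GRR = sqrt(EV^2 + AV^2) = sqrt(2.69^2 + 2.93^2) = 3.9775621
%GRR = GRR / tol * 100 = 3.9775621 / 28.1 * 100
%GRR = 14.1550

14.1550


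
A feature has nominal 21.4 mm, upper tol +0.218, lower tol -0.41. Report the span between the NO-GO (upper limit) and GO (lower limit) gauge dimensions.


GO = nominal - lower_tol (smallest hole = maximum material condition)
GO = 21.4 - 0.41 = 20.99
NO-GO = nominal + upper_tol (largest hole = least material condition)
NO-GO = 21.4 + 0.218 = 21.618
spread = NO-GO - GO = 21.618 - 20.99 = 0.6280

0.6280


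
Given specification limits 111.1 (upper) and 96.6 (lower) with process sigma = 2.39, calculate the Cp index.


Cp = (USL - LSL) / (6 * sigma)
= (111.1 - 96.6) / (6 * 2.39)
= 14.5000 / 14.3400
= 1.0112

1.0112


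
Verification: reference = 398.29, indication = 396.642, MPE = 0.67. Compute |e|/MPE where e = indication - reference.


e = indication - reference = 396.642 - 398.29 = -1.6480
|e| = 1.6480
ratio = |e| / MPE = 1.6480 / 0.67
ratio = 2.4597

2.4597


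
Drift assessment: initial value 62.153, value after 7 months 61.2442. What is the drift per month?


rate = (v2 - v1) / months
= (61.2442 - 62.153) / 7
= -0.9088 / 7
= -0.1298

-0.1298


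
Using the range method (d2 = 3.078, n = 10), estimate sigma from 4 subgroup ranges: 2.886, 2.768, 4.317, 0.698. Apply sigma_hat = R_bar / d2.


R_bar = (2.886 + 2.768 + 4.317 + 0.698) / 4
R_bar = 10.669 / 4 = 2.66725
sigma_hat = R_bar / d2 = 2.66725 / 3.078 = 0.8666

0.8666


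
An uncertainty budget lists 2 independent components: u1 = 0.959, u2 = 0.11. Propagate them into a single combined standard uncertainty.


uc = sqrt(0.959^2 + 0.11^2)
uc = sqrt(0.931781)
uc = 0.9653

0.9653


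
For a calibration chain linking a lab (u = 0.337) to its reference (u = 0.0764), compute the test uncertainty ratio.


TUR = u_lab / u_ref
= 0.337 / 0.0764
= 4.4110

4.4110


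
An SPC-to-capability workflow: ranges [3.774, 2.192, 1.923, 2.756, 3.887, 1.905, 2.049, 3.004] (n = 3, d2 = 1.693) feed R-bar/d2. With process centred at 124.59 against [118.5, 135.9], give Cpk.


R_bar = (3.774 + 2.192 + 1.923 + 2.756 + 3.887 + 1.905 + 2.049 + 3.004) / 8 = 2.68625
sigma = R_bar / d2 = 2.68625 / 1.693 = 1.5866804
Cp = (USL - LSL)/(6*sigma) = (135.9 - 118.5)/(6*1.5866804) = 1.8277
Cpu = (135.9 - 124.59)/(3*1.5866804) = 2.3760
Cpl = (124.59 - 118.5)/(3*1.5866804) = 1.2794
Cpk = min(Cpu, Cpl) = 1.2794

1.2794


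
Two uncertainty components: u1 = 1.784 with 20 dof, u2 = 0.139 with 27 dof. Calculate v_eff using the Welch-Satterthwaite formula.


uc = sqrt(u1^2 + u2^2) = sqrt(1.784^2 + 0.139^2) = 1.7894069
v_eff = uc^4 / (u1^4/v1 + u2^4/v2)
= 1.7894069^4 / (1.784^4/20 + 0.139^4/27)
= 10.252657 / 0.50647879
v_eff = 20.2430

20.2430


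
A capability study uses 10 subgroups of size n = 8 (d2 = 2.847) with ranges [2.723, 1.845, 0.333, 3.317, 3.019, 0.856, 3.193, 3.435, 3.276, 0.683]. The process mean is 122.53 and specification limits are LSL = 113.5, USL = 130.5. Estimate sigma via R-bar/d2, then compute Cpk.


R_bar = (2.723 + 1.845 + 0.333 + 3.317 + 3.019 + 0.856 + 3.193 + 3.435 + 3.276 + 0.683) / 10 = 2.268
sigma = R_bar / d2 = 2.268 / 2.847 = 0.79662803
Cp = (USL - LSL)/(6*sigma) = (130.5 - 113.5)/(6*0.79662803) = 3.5567
Cpu = (130.5 - 122.53)/(3*0.79662803) = 3.3349
Cpl = (122.53 - 113.5)/(3*0.79662803) = 3.7784
Cpk = min(Cpu, Cpl) = 3.3349

3.3349


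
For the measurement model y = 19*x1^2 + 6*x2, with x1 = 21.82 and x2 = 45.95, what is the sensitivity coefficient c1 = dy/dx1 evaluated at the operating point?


y = 19*x1^2 + 6*x2
dy/dx1 = 2*19*x1
Evaluate at x1 = 21.82: c1 = 38 * 21.82
c1 = 829.1600

829.1600


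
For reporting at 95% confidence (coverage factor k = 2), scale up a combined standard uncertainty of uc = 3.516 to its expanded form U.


U = k * uc
U = 2 * 3.516
U = 7.0320

7.0320


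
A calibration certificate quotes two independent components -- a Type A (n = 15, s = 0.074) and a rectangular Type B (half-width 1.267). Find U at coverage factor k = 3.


u_A = s / sqrt(n) = 0.074 / sqrt(15) = 0.019106718
u_B = half_width / sqrt(3) = 1.267 / sqrt(3) = 0.73150279
uc = sqrt(u_A^2 + u_B^2) = sqrt(0.019106718^2 + 0.73150279^2) = 0.73175228
U = k * uc = 3 * 0.73175228
U = 2.1953

2.1953


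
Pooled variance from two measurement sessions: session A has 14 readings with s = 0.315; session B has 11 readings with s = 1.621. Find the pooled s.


s_p = sqrt(((n1-1)*s1^2 + (n2-1)*s2^2) / (n1+n2-2))
numerator = (14-1)*0.315^2 + (11-1)*1.621^2 = 1.289925 + 26.27641 = 27.566335
denominator = 14 + 11 - 2 = 23
s_p^2 = 27.566335 / 23 = 1.1985363
s_p = sqrt(1.1985363) = 1.0948

1.0948


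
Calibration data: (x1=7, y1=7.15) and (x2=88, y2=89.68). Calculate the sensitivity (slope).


slope = (y2 - y1) / (x2 - x1)
= (89.68 - 7.15) / (88 - 7)
= 82.5300 / 81
= 1.0189

1.0189


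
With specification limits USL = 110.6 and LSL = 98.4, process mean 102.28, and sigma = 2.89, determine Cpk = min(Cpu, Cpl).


Cpu = (USL - mean) / (3*sigma) = (110.6 - 102.28) / (3*2.89) = 0.9596
Cpl = (mean - LSL) / (3*sigma) = (102.28 - 98.4) / (3*2.89) = 0.4475
Cpk = min(Cpu, Cpl) = 0.4475

0.4475


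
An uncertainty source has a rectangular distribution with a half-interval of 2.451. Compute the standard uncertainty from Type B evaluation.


u_B = half_width / sqrt(3)
u_B = 2.451 / 1.7320508
u_B = 1.4151

1.4151


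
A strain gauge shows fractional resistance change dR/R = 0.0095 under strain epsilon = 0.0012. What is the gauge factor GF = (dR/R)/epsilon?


GF = (dR/R) / epsilon
= 0.0095 / 0.0012
= 7.9167

7.9167


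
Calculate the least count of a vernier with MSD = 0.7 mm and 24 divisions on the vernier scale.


LC = MSD / n_div
= 0.7 / 24
= 0.0292

0.0292


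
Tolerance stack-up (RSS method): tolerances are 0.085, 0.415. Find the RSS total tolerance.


RSS = sqrt(0.085^2 + 0.415^2)
= sqrt(0.17945)
= 0.4236

0.4236


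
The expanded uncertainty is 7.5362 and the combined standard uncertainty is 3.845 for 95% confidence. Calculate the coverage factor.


k = U / uc
k = 7.5362 / 3.845
k = 1.96

1.96


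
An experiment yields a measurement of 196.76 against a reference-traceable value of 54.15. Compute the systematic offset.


Systematic error = measured - true
= 196.76 - 54.15
= 142.6100

142.6100


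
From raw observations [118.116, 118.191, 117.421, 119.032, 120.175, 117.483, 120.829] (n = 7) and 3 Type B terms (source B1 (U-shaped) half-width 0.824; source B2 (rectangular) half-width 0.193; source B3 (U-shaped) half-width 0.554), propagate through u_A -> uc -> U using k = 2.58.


mean = (118.116 + 118.191 + 117.421 + 119.032 + 120.175 + 117.483 + 120.829) / 7 = 118.7495714
s = sqrt(sum((x - mean)^2)/(n-1)) = 1.3240315
u_A = s / sqrt(n) = 1.3240315 / sqrt(7) = 0.50043687
u_B1 = 0.824 / sqrt(2) = 0.58265599
u_B2 = 0.193 / sqrt(3) = 0.1114286
u_B3 = 0.554 / sqrt(2) = 0.39173716
uc = sqrt(0.50043687^2 + 0.58265599^2 + 0.1114286^2 + 0.39173716^2) = 0.86936724
U = k * uc = 2.58 * 0.86936724
U = 2.2430

2.2430


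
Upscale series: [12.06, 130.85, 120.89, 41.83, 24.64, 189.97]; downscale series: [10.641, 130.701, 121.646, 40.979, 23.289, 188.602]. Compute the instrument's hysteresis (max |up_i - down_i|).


|12.06 - 10.641| = 1.4190
|130.85 - 130.701| = 0.1490
|120.89 - 121.646| = 0.7560
|41.83 - 40.979| = 0.8510
|24.64 - 23.289| = 1.3510
|189.97 - 188.602| = 1.3680
hysteresis = max(diffs) = 1.4190

1.4190


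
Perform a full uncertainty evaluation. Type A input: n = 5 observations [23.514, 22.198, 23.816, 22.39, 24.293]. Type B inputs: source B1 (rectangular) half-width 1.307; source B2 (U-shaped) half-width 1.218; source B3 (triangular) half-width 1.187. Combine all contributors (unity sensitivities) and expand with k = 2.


mean = (23.514 + 22.198 + 23.816 + 22.39 + 24.293) / 5 = 23.2422
s = sqrt(sum((x - mean)^2)/(n-1)) = 0.91157841
u_A = s / sqrt(n) = 0.91157841 / sqrt(5) = 0.40767026
u_B1 = 1.307 / sqrt(3) = 0.7545968
u_B2 = 1.218 / sqrt(2) = 0.86125606
u_B3 = 1.187 / sqrt(6) = 0.48459072
uc = sqrt(0.40767026^2 + 0.7545968^2 + 0.86125606^2 + 0.48459072^2) = 1.3085112
U = k * uc = 2 * 1.3085112
U = 2.6170

2.6170


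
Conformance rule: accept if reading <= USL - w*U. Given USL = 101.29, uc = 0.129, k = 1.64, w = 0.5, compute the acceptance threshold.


U = k * uc = 1.64 * 0.129 = 0.21156
guard band g = w * U = 0.5 * 0.21156 = 0.10578
AL = USL - g = 101.29 - 0.10578
AL = 101.1842

101.1842


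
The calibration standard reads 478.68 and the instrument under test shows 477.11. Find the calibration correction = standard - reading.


Correction = standard - reading
= 478.68 - 477.11
= 1.5700

1.5700


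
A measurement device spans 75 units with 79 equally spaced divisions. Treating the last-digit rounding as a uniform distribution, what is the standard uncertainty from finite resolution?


resolution = range / divisions
resolution = 75 / 79 = 0.94936709
u_res = resolution / (2*sqrt(3))
u_res = 0.94936709 / 3.4641016
u_res = 0.2741

0.2741


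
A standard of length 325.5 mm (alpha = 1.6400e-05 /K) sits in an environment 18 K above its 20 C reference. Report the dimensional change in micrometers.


dL = L * alpha * dT
= 325.5 * 1.6400e-05 * 18
= 0.0960876 mm
dL_um = 0.0960876 * 1000 = 96.0876 um

96.0876
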